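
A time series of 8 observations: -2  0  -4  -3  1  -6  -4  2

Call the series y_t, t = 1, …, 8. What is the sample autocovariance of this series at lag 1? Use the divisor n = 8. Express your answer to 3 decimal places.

Mean ȳ = (-2 + 0 − 4 − 3 + 1 − 6 − 4 + 2)/8 = -2.0000
Deviations: 0.0000, 2.0000, -2.0000, -1.0000, 3.0000, -4.0000, -2.0000, 4.0000
Σ_{t=1}^{7}(y_t−ȳ)(y_{t+1}−ȳ) = -17.0000
γ_1 = -17.0000 / 8 = -2.125

-2.125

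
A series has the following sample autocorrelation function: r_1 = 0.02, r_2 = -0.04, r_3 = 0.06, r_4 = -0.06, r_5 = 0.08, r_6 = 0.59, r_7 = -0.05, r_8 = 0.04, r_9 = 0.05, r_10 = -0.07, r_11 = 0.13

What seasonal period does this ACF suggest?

The largest autocorrelation is r_6 = 0.59; the remaining lags stay at or below 0.13.
The dominant spike at lag 6 indicates a seasonal period of 6.

6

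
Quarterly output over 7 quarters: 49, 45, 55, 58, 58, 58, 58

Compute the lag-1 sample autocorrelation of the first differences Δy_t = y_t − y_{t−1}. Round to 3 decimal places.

First differences Δy: -4, 10, 3, 0, 0, 0
Mean of differences = 1.5000
Numerator Σ(Δy_t−Δȳ)(Δy_{t+1}−Δȳ) = -31.7500
Denominator Σ(Δy_t−Δȳ)² = 111.5000
r_1(Δy) = -31.7500 / 111.5000 = -0.285

-0.285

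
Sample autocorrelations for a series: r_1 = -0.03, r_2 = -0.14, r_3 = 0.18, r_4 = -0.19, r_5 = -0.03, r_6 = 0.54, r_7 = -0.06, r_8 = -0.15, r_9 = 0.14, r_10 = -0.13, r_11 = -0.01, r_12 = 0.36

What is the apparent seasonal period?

6

The largest autocorrelation is r_6 = 0.54, with a weaker echo at lag 12 (0.36); the remaining lags stay at or below 0.18.
The dominant spike at lag 6 indicates a seasonal period of 6.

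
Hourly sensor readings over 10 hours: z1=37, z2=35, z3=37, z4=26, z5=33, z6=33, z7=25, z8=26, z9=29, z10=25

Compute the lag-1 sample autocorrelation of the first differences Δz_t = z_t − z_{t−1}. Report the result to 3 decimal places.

-0.515

First differences Δz: -2, 2, -11, 7, 0, -8, 1, 3, -4
Mean of differences = -1.3333
Numerator Σ(Δz_t−Δz̄)(Δz_{t+1}−Δz̄) = -129.7778
Denominator Σ(Δz_t−Δz̄)² = 252.0000
r_1(Δz) = -129.7778 / 252.0000 = -0.515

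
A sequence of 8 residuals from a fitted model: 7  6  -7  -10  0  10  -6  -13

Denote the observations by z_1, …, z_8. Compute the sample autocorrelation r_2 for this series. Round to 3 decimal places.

-0.687

Mean z̄ = (7 + 6 − 7 − 10 + 0 + 10 − 6 − 13)/8 = -1.6250
Numerator Σ_{t=1}^{6}(z_t−z̄)(z_{t+2}−z̄) = -355.6563
Denominator Σ(z_t−z̄)² = 517.8750
r_2 = -355.6563 / 517.8750 = -0.687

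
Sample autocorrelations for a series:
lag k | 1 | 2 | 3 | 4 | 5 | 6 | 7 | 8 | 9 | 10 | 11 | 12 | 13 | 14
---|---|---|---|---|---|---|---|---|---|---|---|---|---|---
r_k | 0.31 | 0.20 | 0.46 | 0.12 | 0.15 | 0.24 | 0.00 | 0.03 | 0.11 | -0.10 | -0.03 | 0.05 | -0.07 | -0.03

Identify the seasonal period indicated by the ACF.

3

The largest autocorrelation is r_3 = 0.46; the remaining lags stay at or below 0.31. The elevated value at lag 1 (0.31), dropping to 0.20 at lag 2, reflects decaying short-term dependence rather than seasonality.
The dominant spike at lag 3 indicates a seasonal period of 3.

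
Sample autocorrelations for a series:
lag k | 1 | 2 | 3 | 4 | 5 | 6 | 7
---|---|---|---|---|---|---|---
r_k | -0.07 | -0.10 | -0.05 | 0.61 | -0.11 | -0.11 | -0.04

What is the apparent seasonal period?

4

The largest autocorrelation is r_4 = 0.61; the remaining lags stay at or below -0.04.
The dominant spike at lag 4 indicates a seasonal period of 4.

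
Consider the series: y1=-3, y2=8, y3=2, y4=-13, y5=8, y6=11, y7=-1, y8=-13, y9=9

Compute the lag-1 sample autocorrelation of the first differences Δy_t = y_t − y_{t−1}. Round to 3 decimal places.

First differences Δy: 11, -6, -15, 21, 3, -12, -12, 22
Mean of differences = 1.5000
Numerator Σ(Δy_t−Δȳ)(Δy_{t+1}−Δȳ) = -354.7500
Denominator Σ(Δy_t−Δȳ)² = 1586.0000
r_1(Δy) = -354.7500 / 1586.0000 = -0.224

-0.224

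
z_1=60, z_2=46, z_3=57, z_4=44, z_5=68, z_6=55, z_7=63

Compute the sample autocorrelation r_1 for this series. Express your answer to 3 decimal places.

Mean z̄ = (60 + 46 + 57 + 44 + 68 + 55 + 63)/7 = 56.1429
Numerator Σ_{t=1}^{6}(z_t−z̄)(z_{t+1}−z̄) = -223.5918
Denominator Σ(z_t−z̄)² = 454.8571
r_1 = -223.5918 / 454.8571 = -0.492

-0.492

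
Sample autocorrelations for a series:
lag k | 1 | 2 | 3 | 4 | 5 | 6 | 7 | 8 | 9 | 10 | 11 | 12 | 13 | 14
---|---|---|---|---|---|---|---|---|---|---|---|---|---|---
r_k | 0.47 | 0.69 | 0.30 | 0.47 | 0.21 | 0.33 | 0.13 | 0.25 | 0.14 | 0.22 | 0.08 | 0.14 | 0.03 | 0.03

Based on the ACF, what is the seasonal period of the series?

The largest autocorrelation is r_2 = 0.69; the remaining lags stay at or below 0.47.
The dominant spike at lag 2 indicates a seasonal period of 2.

2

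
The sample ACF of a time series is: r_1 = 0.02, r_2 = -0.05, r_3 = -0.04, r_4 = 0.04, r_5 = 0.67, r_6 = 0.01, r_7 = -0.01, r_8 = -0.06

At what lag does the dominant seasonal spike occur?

The largest autocorrelation is r_5 = 0.67; the remaining lags stay at or below 0.04.
The dominant spike at lag 5 indicates a seasonal period of 5.

5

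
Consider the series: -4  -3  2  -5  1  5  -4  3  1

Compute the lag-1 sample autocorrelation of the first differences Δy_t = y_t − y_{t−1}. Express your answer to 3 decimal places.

First differences Δy: 1, 5, -7, 6, 4, -9, 7, -2
Mean of differences = 0.6250
Numerator Σ(Δy_t−Δȳ)(Δy_{t+1}−Δȳ) = -165.1406
Denominator Σ(Δy_t−Δȳ)² = 257.8750
r_1(Δy) = -165.1406 / 257.8750 = -0.640

-0.640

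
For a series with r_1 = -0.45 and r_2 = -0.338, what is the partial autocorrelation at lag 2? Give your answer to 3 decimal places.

φ_{22} = (r_2 − r_1²) / (1 − r_1²)
r_1² = (-0.45)² = 0.2025
Numerator = -0.338 − 0.2025 = -0.5405; denominator = 1 − 0.2025 = 0.7975
φ_{22} = -0.5405 / 0.7975 = -0.678

-0.678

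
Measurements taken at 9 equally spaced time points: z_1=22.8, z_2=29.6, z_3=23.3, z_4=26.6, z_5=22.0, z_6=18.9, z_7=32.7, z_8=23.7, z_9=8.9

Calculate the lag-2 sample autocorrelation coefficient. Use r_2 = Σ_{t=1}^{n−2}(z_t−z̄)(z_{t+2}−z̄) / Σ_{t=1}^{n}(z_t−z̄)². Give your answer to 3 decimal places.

-0.387

Mean z̄ = (22.8 + 29.6 + 23.3 + 26.6 + 22.0 + 18.9 + 32.7 + 23.7 + 8.9)/9 = 23.1667
Σ(z_t−z̄)(z_{t+2}−z̄) = (-0.0489) + (22.0878) + (-0.1556) + (-14.6489) + (-11.1222) + (-2.2756) + (-136.0089) = -142.1722
Denominator Σ(z_t−z̄)² = 367.6000
r_2 = -142.1722 / 367.6000 = -0.387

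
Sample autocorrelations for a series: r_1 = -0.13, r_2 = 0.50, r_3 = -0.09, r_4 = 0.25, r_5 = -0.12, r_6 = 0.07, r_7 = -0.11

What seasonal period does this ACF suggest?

2

The largest autocorrelation is r_2 = 0.50, with a weaker echo at lag 4 (0.25); the remaining lags stay at or below 0.07.
The dominant spike at lag 2 indicates a seasonal period of 2.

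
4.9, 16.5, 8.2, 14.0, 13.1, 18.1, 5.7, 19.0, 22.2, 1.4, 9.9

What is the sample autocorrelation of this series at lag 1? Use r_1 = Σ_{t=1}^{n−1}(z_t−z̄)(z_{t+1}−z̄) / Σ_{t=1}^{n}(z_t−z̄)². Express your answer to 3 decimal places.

-0.333

Mean z̄ = (4.9 + 16.5 + 8.2 + 14.0 + 13.1 + 18.1 + 5.7 + 19.0 + 22.2 + 1.4 + 9.9)/11 = 12.0909
Numerator Σ_{t=1}^{10}(z_t−z̄)(z_{t+1}−z̄) = -145.6655
Denominator Σ(z_t−z̄)² = 436.9291
r_1 = -145.6655 / 436.9291 = -0.333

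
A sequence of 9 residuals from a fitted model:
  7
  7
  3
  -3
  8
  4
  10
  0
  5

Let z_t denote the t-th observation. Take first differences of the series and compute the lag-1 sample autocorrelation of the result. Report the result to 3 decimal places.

-0.635

First differences Δz: 0, -4, -6, 11, -4, 6, -10, 5
Mean of differences = -0.2500
Numerator Σ(Δz_t−Δz̄)(Δz_{t+1}−Δz̄) = -221.8125
Denominator Σ(Δz_t−Δz̄)² = 349.5000
r_1(Δz) = -221.8125 / 349.5000 = -0.635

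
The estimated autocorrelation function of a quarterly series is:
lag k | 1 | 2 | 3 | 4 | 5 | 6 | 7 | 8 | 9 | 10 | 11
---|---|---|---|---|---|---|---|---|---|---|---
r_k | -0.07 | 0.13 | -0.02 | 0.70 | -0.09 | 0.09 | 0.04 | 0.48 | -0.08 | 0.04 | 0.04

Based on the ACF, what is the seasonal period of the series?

4

The largest autocorrelation is r_4 = 0.70, with a weaker echo at lag 8 (0.48); the remaining lags stay at or below 0.13.
The dominant spike at lag 4 indicates a seasonal period of 4.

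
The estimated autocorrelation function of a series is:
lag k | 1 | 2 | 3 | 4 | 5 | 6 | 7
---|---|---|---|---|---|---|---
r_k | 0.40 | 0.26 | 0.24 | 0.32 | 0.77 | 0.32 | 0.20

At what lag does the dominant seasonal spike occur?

The largest autocorrelation is r_5 = 0.77; the remaining lags stay at or below 0.40. The elevated value at lag 1 (0.40), dropping to 0.26 at lag 2, reflects decaying short-term dependence rather than seasonality.
The dominant spike at lag 5 indicates a seasonal period of 5.

5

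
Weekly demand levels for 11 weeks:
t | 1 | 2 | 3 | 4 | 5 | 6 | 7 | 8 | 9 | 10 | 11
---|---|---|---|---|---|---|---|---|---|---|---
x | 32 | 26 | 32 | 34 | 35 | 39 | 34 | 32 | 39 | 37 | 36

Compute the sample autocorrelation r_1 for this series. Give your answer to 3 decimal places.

0.341

Mean x̄ = (32 + 26 + 32 + 34 + 35 + 39 + 34 + 32 + 39 + 37 + 36)/11 = 34.1818
Numerator Σ_{t=1}^{10}(x_t−x̄)(x_{t+1}−x̄) = 47.6033
Denominator Σ(x_t−x̄)² = 139.6364
r_1 = 47.6033 / 139.6364 = 0.341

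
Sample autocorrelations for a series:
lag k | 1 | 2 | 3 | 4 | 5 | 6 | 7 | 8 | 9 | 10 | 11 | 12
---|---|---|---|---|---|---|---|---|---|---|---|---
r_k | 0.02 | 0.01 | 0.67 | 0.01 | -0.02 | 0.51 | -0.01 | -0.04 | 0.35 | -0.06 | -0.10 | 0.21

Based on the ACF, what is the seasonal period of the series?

The largest autocorrelation is r_3 = 0.67, with weaker echoes at lags 6 (0.51), 9 (0.35) and 12 (0.21); the remaining lags stay at or below 0.02.
The dominant spike at lag 3 indicates a seasonal period of 3.

3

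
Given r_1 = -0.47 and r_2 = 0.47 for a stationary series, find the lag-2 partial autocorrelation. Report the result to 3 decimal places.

0.320

φ_{22} = (r_2 − r_1²) / (1 − r_1²)
r_1² = (-0.47)² = 0.2209
Numerator = 0.47 − 0.2209 = 0.2491; denominator = 1 − 0.2209 = 0.7791
φ_{22} = 0.2491 / 0.7791 = 0.320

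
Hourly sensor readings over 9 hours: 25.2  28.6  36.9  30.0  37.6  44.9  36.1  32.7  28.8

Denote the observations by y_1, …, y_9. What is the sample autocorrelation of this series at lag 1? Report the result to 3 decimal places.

0.262

Mean ȳ = (25.2 + 28.6 + 36.9 + 30.0 + 37.6 + 44.9 + 36.1 + 32.7 + 28.8)/9 = 33.4222
Numerator Σ_{t=1}^{8}(y_t−ȳ)(y_{t+1}−ȳ) = 76.7706
Denominator Σ(y_t−ȳ)² = 292.9156
r_1 = 76.7706 / 292.9156 = 0.262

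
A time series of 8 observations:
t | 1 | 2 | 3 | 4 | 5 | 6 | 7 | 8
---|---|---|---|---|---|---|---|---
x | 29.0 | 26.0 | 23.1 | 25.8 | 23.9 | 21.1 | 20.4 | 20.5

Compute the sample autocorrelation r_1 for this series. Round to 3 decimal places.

0.433

Mean x̄ = (29.0 + 26.0 + 23.1 + 25.8 + 23.9 + 21.1 + 20.4 + 20.5)/8 = 23.7250
Deviations from mean: 5.2750, 2.2750, -0.6250, 2.0750, 0.1750, -2.6250, -3.3250, -3.2250
Σ(x_t−x̄)(x_{t+1}−x̄) = (12.0006) + (-1.4219) + (-1.2969) + (0.3631) + (-0.4594) + (8.7281) + (10.7231) = 28.6369
Denominator Σ(x_t−x̄)² = 66.0750
r_1 = 28.6369 / 66.0750 = 0.433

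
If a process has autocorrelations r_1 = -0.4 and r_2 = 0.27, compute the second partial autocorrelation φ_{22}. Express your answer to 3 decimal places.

0.131

φ_{22} = (r_2 − r_1²) / (1 − r_1²)
r_1² = (-0.4)² = 0.16
Numerator = 0.27 − 0.1600 = 0.1100; denominator = 1 − 0.1600 = 0.8400
φ_{22} = 0.1100 / 0.8400 = 0.131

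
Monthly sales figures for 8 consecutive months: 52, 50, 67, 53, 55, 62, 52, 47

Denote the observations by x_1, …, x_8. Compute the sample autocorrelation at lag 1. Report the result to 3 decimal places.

Mean x̄ = (52 + 50 + 67 + 53 + 55 + 62 + 52 + 47)/8 = 54.7500
Deviations from mean: -2.7500, -4.7500, 12.2500, -1.7500, 0.2500, 7.2500, -2.7500, -7.7500
Σ(x_t−x̄)(x_{t+1}−x̄) = (13.0625) + (-58.1875) + (-21.4375) + (-0.4375) + (1.8125) + (-19.9375) + (21.3125) = -63.8125
Denominator Σ(x_t−x̄)² = 303.5000
r_1 = -63.8125 / 303.5000 = -0.210

-0.210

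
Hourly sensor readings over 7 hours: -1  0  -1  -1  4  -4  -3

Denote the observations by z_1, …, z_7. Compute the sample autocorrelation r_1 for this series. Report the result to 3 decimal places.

Mean z̄ = (-1 + 0 − 1 − 1 + 4 − 4 − 3)/7 = -0.8571
Numerator Σ_{t=1}^{6}(z_t−z̄)(z_{t+1}−z̄) = -9.4490
Denominator Σ(z_t−z̄)² = 38.8571
r_1 = -9.4490 / 38.8571 = -0.243

-0.243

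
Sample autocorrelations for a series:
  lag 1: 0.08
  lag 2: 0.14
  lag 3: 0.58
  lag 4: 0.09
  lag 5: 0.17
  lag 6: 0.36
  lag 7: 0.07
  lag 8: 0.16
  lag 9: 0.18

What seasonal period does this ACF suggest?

The largest autocorrelation is r_3 = 0.58, with weaker echoes at lags 6 (0.36) and 9 (0.18); the remaining lags stay at or below 0.17.
The dominant spike at lag 3 indicates a seasonal period of 3.

3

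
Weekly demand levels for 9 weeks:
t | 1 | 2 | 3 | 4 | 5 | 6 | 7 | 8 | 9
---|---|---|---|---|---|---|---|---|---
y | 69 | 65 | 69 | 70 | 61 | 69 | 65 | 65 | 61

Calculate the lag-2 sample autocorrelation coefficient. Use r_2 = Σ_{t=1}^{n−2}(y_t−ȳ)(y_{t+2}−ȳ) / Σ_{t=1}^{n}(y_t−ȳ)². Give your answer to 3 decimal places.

Mean ȳ = (69 + 65 + 69 + 70 + 61 + 69 + 65 + 65 + 61)/9 = 66.0000
Σ(y_t−ȳ)(y_{t+2}−ȳ) = (9.0000) + (-4.0000) + (-15.0000) + (12.0000) + (5.0000) + (-3.0000) + (5.0000) = 9.0000
Denominator Σ(y_t−ȳ)² = 96.0000
r_2 = 9.0000 / 96.0000 = 0.094

0.094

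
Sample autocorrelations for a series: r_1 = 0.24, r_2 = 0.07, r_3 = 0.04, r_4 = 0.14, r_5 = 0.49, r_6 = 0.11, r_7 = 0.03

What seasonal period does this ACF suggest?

The largest autocorrelation is r_5 = 0.49; the remaining lags stay at or below 0.24. The elevated value at lag 1 (0.24), dropping to 0.07 at lag 2, reflects decaying short-term dependence rather than seasonality.
The dominant spike at lag 5 indicates a seasonal period of 5.

5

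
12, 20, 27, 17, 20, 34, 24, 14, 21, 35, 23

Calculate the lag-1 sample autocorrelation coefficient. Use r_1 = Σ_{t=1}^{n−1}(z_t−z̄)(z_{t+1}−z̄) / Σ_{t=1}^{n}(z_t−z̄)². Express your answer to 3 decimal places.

-0.036

Mean z̄ = (12 + 20 + 27 + 17 + 20 + 34 + 24 + 14 + 21 + 35 + 23)/11 = 22.4545
Numerator Σ_{t=1}^{10}(z_t−z̄)(z_{t+1}−z̄) = -19.5702
Denominator Σ(z_t−z̄)² = 538.7273
r_1 = -19.5702 / 538.7273 = -0.036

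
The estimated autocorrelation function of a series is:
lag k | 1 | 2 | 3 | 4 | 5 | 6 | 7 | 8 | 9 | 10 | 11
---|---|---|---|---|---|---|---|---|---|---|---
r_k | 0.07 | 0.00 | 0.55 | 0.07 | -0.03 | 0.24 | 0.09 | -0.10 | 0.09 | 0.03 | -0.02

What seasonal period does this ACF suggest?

3

The largest autocorrelation is r_3 = 0.55, with a weaker echo at lag 6 (0.24); the remaining lags stay at or below 0.09.
The dominant spike at lag 3 indicates a seasonal period of 3.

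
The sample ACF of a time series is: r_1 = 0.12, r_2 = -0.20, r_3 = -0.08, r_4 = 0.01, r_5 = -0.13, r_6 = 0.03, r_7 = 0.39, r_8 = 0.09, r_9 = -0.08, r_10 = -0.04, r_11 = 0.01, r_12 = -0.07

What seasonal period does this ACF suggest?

The largest autocorrelation is r_7 = 0.39; the remaining lags stay at or below 0.12.
The dominant spike at lag 7 indicates a seasonal period of 7.

7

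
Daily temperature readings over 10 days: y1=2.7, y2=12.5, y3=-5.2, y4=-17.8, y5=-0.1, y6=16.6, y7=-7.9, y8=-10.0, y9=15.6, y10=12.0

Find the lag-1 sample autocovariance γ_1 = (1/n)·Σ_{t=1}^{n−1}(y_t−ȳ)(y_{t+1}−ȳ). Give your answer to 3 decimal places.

3.030

Mean ȳ = (2.7 + 12.5 − 5.2 − 17.8 − 0.1 + 16.6 − 7.9 − 10.0 + 15.6 + 12.0)/10 = 1.8400
Σ_{t=1}^{9}(y_t−ȳ)(y_{t+1}−ȳ) = 30.2964
γ_1 = 30.2964 / 10 = 3.030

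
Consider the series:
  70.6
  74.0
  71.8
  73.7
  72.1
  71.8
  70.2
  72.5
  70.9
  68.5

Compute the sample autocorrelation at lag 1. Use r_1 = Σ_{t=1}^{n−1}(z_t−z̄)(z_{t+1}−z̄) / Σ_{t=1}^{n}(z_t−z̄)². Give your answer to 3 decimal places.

-0.016

Mean z̄ = (70.6 + 74.0 + 71.8 + 73.7 + 72.1 + 71.8 + 70.2 + 72.5 + 70.9 + 68.5)/10 = 71.6100
Numerator Σ_{t=1}^{9}(z_t−z̄)(z_{t+1}−z̄) = -0.3921
Denominator Σ(z_t−z̄)² = 24.3690
r_1 = -0.3921 / 24.3690 = -0.016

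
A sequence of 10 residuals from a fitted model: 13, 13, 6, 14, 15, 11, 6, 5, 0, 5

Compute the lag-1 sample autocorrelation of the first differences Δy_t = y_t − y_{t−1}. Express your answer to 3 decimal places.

-0.298

First differences Δy: 0, -7, 8, 1, -4, -5, -1, -5, 5
Mean of differences = -0.8889
Numerator Σ(Δy_t−Δȳ)(Δy_{t+1}−Δȳ) = -59.3457
Denominator Σ(Δy_t−Δȳ)² = 198.8889
r_1(Δy) = -59.3457 / 198.8889 = -0.298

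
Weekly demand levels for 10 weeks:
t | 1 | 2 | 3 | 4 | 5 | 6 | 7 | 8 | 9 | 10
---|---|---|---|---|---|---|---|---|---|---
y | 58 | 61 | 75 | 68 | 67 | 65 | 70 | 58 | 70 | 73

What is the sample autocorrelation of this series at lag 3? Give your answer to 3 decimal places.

Mean ȳ = (58 + 61 + 75 + 68 + 67 + 65 + 70 + 58 + 70 + 73)/10 = 66.5000
Σ(y_t−ȳ)(y_{t+3}−ȳ) = (-12.7500) + (-2.7500) + (-12.7500) + (5.2500) + (-4.2500) + (-5.2500) + (22.7500) = -9.7500
Denominator Σ(y_t−ȳ)² = 318.5000
r_3 = -9.7500 / 318.5000 = -0.031

-0.031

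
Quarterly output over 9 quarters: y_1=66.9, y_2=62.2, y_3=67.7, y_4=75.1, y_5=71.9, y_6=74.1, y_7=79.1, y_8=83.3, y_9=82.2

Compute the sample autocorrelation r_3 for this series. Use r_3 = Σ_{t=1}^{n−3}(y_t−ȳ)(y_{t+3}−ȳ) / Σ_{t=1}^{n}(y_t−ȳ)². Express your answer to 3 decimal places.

0.006

Mean ȳ = (66.9 + 62.2 + 67.7 + 75.1 + 71.9 + 74.1 + 79.1 + 83.3 + 82.2)/9 = 73.6111
Σ(y_t−ȳ)(y_{t+3}−ȳ) = (-9.9921) + (19.5257) + (-2.8899) + (8.1723) + (-16.5788) + (4.1990) = 2.4363
Denominator Σ(y_t−ȳ)² = 413.3489
r_3 = 2.4363 / 413.3489 = 0.006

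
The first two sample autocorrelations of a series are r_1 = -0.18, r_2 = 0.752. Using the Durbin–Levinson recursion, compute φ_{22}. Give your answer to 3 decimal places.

0.744

φ_{22} = (r_2 − r_1²) / (1 − r_1²)
r_1² = (-0.18)² = 0.0324
Numerator = 0.752 − 0.0324 = 0.7196; denominator = 1 − 0.0324 = 0.9676
φ_{22} = 0.7196 / 0.9676 = 0.744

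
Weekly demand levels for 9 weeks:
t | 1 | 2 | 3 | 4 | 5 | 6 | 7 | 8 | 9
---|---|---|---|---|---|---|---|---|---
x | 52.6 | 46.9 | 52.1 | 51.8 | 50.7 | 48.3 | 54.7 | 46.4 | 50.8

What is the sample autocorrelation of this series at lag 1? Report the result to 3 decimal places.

Mean x̄ = (52.6 + 46.9 + 52.1 + 51.8 + 50.7 + 48.3 + 54.7 + 46.4 + 50.8)/9 = 50.4778
Numerator Σ_{t=1}^{8}(x_t−x̄)(x_{t+1}−x̄) = -39.1683
Denominator Σ(x_t−x̄)² = 61.0356
r_1 = -39.1683 / 61.0356 = -0.642

-0.642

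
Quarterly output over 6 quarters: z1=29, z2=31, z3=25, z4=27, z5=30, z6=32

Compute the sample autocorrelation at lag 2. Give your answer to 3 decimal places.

-0.412

Mean z̄ = (29 + 31 + 25 + 27 + 30 + 32)/6 = 29.0000
Σ(z_t−z̄)(z_{t+2}−z̄) = (0.0000) + (-4.0000) + (-4.0000) + (-6.0000) = -14.0000
Denominator Σ(z_t−z̄)² = 34.0000
r_2 = -14.0000 / 34.0000 = -0.412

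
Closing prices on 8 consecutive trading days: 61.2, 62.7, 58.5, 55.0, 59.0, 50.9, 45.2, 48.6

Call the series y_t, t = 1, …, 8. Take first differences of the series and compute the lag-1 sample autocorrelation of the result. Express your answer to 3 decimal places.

-0.340

First differences Δy: 1.5, -4.2, -3.5, 4.0, -8.1, -5.7, 3.4
Mean of differences = -1.8000
Numerator Σ(Δy_t−Δȳ)(Δy_{t+1}−Δȳ) = -45.9500
Denominator Σ(Δy_t−Δȳ)² = 135.1200
r_1(Δy) = -45.9500 / 135.1200 = -0.340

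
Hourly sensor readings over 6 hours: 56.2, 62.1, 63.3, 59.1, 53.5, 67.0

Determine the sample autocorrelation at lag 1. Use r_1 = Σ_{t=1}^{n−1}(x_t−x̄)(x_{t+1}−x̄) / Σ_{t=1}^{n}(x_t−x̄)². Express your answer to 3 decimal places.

-0.356

Mean x̄ = (56.2 + 62.1 + 63.3 + 59.1 + 53.5 + 67.0)/6 = 60.2000
Deviations from mean: -4.0000, 1.9000, 3.1000, -1.1000, -6.7000, 6.8000
Σ(x_t−x̄)(x_{t+1}−x̄) = (-7.6000) + (5.8900) + (-3.4100) + (7.3700) + (-45.5600) = -43.3100
Denominator Σ(x_t−x̄)² = 121.5600
r_1 = -43.3100 / 121.5600 = -0.356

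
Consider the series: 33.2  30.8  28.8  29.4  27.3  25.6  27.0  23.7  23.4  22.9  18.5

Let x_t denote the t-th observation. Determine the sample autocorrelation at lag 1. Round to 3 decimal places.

Mean x̄ = (33.2 + 30.8 + 28.8 + 29.4 + 27.3 + 25.6 + 27.0 + 23.7 + 23.4 + 22.9 + 18.5)/11 = 26.4182
Numerator Σ_{t=1}^{10}(x_t−x̄)(x_{t+1}−x̄) = 93.7860
Denominator Σ(x_t−x̄)² = 173.1164
r_1 = 93.7860 / 173.1164 = 0.542

0.542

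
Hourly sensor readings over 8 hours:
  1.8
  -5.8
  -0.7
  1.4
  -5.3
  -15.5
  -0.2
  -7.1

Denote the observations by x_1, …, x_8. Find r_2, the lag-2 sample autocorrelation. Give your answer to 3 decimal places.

Mean x̄ = (1.8 − 5.8 − 0.7 + 1.4 − 5.3 − 15.5 − 0.2 − 7.1)/8 = -3.9250
Numerator Σ_{t=1}^{6}(x_t−x̄)(x_{t+2}−x̄) = -25.9638
Denominator Σ(x_t−x̄)² = 234.8750
r_2 = -25.9638 / 234.8750 = -0.111

-0.111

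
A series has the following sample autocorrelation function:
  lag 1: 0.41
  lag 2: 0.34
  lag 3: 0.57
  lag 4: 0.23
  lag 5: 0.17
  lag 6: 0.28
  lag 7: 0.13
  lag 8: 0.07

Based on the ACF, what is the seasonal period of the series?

The largest autocorrelation is r_3 = 0.57; the remaining lags stay at or below 0.41. The elevated value at lag 1 (0.41), dropping to 0.34 at lag 2, reflects decaying short-term dependence rather than seasonality.
The dominant spike at lag 3 indicates a seasonal period of 3.

3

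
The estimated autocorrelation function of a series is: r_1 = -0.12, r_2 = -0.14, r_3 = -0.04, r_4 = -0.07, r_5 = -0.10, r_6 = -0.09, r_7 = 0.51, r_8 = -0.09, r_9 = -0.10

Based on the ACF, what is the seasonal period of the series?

7

The largest autocorrelation is r_7 = 0.51; the remaining lags stay at or below -0.04.
The dominant spike at lag 7 indicates a seasonal period of 7.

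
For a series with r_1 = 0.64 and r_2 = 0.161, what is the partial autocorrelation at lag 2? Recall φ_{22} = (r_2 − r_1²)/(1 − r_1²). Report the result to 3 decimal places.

φ_{22} = (r_2 − r_1²) / (1 − r_1²)
r_1² = (0.64)² = 0.4096
Numerator = 0.161 − 0.4096 = -0.2486; denominator = 1 − 0.4096 = 0.5904
φ_{22} = -0.2486 / 0.5904 = -0.421

-0.421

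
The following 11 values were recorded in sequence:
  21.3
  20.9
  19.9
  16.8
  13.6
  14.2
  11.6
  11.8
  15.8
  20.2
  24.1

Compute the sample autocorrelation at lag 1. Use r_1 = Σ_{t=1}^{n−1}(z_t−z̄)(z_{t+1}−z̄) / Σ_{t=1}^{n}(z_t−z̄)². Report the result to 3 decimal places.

0.605

Mean z̄ = (21.3 + 20.9 + 19.9 + 16.8 + 13.6 + 14.2 + 11.6 + 11.8 + 15.8 + 20.2 + 24.1)/11 = 17.2909
Numerator Σ_{t=1}^{10}(z_t−z̄)(z_{t+1}−z̄) = 108.3208
Denominator Σ(z_t−z̄)² = 178.9091
r_1 = 108.3208 / 178.9091 = 0.605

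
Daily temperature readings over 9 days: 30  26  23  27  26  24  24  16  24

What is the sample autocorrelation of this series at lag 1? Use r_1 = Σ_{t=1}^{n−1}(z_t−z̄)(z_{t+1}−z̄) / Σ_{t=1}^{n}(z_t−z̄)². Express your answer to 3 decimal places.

Mean z̄ = (30 + 26 + 23 + 27 + 26 + 24 + 24 + 16 + 24)/9 = 24.4444
Numerator Σ_{t=1}^{8}(z_t−z̄)(z_{t+1}−z̄) = 13.6914
Denominator Σ(z_t−z̄)² = 116.2222
r_1 = 13.6914 / 116.2222 = 0.118

0.118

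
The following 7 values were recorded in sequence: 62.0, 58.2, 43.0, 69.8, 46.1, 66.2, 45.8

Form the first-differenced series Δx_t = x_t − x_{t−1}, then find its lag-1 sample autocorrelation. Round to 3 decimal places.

-0.807

First differences Δx: -3.8, -15.2, 26.8, -23.7, 20.1, -20.4
Mean of differences = -2.7000
Numerator Σ(Δx_t−Δx̄)(Δx_{t+1}−Δx̄) = -1856.8600
Denominator Σ(Δx_t−Δx̄)² = 2301.8400
r_1(Δx) = -1856.8600 / 2301.8400 = -0.807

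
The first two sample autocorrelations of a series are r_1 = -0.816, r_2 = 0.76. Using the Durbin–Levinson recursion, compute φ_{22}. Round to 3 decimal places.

φ_{22} = (r_2 − r_1²) / (1 − r_1²)
r_1² = (-0.816)² = 0.665856
Numerator = 0.76 − 0.6659 = 0.0941; denominator = 1 − 0.6659 = 0.3341
φ_{22} = 0.0941 / 0.3341 = 0.282

0.282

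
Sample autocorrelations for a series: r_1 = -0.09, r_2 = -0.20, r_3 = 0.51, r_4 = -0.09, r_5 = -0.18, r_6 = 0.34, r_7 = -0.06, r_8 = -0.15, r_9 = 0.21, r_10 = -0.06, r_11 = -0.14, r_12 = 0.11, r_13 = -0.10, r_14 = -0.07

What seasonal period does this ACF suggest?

The largest autocorrelation is r_3 = 0.51, with weaker echoes at lags 6 (0.34) and 9 (0.21); the remaining lags stay at or below 0.11.
The dominant spike at lag 3 indicates a seasonal period of 3.

3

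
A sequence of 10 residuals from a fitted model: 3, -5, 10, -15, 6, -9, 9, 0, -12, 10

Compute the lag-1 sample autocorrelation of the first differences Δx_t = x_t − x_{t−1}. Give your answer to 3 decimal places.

First differences Δx: -8, 15, -25, 21, -15, 18, -9, -12, 22
Mean of differences = 0.7778
Numerator Σ(Δx_t−Δx̄)(Δx_{t+1}−Δx̄) = -1918.1605
Denominator Σ(Δx_t−Δx̄)² = 2607.5556
r_1(Δx) = -1918.1605 / 2607.5556 = -0.736

-0.736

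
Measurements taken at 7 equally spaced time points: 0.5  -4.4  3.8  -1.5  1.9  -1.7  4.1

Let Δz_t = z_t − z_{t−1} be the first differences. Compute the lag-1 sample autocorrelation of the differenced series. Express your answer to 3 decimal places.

First differences Δz: -4.9, 8.2, -5.3, 3.4, -3.6, 5.8
Mean of differences = 0.6000
Numerator Σ(Δz_t−Δz̄)(Δz_{t+1}−Δz̄) = -136.7600
Denominator Σ(Δz_t−Δz̄)² = 175.3400
r_1(Δz) = -136.7600 / 175.3400 = -0.780

-0.780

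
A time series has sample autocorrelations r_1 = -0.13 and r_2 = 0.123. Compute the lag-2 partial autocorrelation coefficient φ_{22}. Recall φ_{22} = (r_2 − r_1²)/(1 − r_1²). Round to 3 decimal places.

0.108

φ_{22} = (r_2 − r_1²) / (1 − r_1²)
r_1² = (-0.13)² = 0.0169
Numerator = 0.123 − 0.0169 = 0.1061; denominator = 1 − 0.0169 = 0.9831
φ_{22} = 0.1061 / 0.9831 = 0.108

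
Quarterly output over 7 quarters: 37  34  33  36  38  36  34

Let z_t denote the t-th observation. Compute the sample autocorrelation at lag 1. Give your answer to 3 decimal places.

Mean z̄ = (37 + 34 + 33 + 36 + 38 + 36 + 34)/7 = 35.4286
Numerator Σ_{t=1}^{6}(z_t−z̄)(z_{t+1}−z̄) = 1.9592
Denominator Σ(z_t−z̄)² = 19.7143
r_1 = 1.9592 / 19.7143 = 0.099

0.099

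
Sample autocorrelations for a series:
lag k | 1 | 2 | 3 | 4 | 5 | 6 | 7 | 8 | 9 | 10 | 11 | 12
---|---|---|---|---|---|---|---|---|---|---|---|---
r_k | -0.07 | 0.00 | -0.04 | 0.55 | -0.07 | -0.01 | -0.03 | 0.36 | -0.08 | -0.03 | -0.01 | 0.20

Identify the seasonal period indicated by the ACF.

4

The largest autocorrelation is r_4 = 0.55, with weaker echoes at lags 8 (0.36) and 12 (0.20); the remaining lags stay at or below 0.00.
The dominant spike at lag 4 indicates a seasonal period of 4.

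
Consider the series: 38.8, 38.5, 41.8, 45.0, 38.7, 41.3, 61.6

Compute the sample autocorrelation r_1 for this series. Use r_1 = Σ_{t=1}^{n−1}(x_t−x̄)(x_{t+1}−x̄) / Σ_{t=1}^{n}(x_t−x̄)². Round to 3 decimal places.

Mean x̄ = (38.8 + 38.5 + 41.8 + 45.0 + 38.7 + 41.3 + 61.6)/7 = 43.6714
Deviations from mean: -4.8714, -5.1714, -1.8714, 1.3286, -4.9714, -2.3714, 17.9286
Σ(x_t−x̄)(x_{t+1}−x̄) = (25.1922) + (9.6780) + (-2.4863) + (-6.6049) + (11.7894) + (-42.5163) = -4.9480
Denominator Σ(x_t−x̄)² = 407.5143
r_1 = -4.9480 / 407.5143 = -0.012

-0.012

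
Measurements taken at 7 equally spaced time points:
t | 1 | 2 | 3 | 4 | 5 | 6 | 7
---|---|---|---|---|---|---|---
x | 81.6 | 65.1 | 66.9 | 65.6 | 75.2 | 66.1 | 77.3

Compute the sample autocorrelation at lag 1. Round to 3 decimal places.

-0.323

Mean x̄ = (81.6 + 65.1 + 66.9 + 65.6 + 75.2 + 66.1 + 77.3)/7 = 71.1143
Deviations from mean: 10.4857, -6.0143, -4.2143, -5.5143, 4.0857, -5.0143, 6.1857
Σ(x_t−x̄)(x_{t+1}−x̄) = (-63.0641) + (25.3459) + (23.2388) + (-22.5298) + (-20.4869) + (-31.0169) = -88.5131
Denominator Σ(x_t−x̄)² = 274.3886
r_1 = -88.5131 / 274.3886 = -0.323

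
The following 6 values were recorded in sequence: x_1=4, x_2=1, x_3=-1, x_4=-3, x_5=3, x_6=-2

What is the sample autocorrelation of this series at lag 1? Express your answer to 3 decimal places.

Mean x̄ = (4 + 1 − 1 − 3 + 3 − 2)/6 = 0.3333
Deviations from mean: 3.6667, 0.6667, -1.3333, -3.3333, 2.6667, -2.3333
Σ(x_t−x̄)(x_{t+1}−x̄) = (2.4444) + (-0.8889) + (4.4444) + (-8.8889) + (-6.2222) = -9.1111
Denominator Σ(x_t−x̄)² = 39.3333
r_1 = -9.1111 / 39.3333 = -0.232

-0.232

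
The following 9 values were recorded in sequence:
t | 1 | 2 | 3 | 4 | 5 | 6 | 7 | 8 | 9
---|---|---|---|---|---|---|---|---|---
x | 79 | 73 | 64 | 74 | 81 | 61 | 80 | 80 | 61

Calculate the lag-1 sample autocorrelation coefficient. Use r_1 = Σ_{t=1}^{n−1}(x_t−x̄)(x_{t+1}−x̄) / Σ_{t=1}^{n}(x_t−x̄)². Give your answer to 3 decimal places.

Mean x̄ = (79 + 73 + 64 + 74 + 81 + 61 + 80 + 80 + 61)/9 = 72.5556
Numerator Σ_{t=1}^{8}(x_t−x̄)(x_{t+1}−x̄) = -215.3086
Denominator Σ(x_t−x̄)² = 566.2222
r_1 = -215.3086 / 566.2222 = -0.380

-0.380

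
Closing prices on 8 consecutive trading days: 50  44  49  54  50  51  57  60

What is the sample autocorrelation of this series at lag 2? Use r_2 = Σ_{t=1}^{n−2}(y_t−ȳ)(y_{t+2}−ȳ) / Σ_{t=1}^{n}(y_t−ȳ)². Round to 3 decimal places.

-0.140

Mean ȳ = (50 + 44 + 49 + 54 + 50 + 51 + 57 + 60)/8 = 51.8750
Deviations from mean: -1.8750, -7.8750, -2.8750, 2.1250, -1.8750, -0.8750, 5.1250, 8.1250
Σ(y_t−ȳ)(y_{t+2}−ȳ) = (5.3906) + (-16.7344) + (5.3906) + (-1.8594) + (-9.6094) + (-7.1094) = -24.5313
Denominator Σ(y_t−ȳ)² = 174.8750
r_2 = -24.5313 / 174.8750 = -0.140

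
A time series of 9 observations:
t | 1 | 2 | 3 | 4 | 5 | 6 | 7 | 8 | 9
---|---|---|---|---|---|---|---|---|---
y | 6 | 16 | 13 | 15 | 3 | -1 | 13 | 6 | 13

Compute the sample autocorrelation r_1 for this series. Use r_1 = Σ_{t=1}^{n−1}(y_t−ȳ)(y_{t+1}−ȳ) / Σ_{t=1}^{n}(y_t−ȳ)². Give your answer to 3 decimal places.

-0.034

Mean ȳ = (6 + 16 + 13 + 15 + 3 − 1 + 13 + 6 + 13)/9 = 9.3333
Numerator Σ_{t=1}^{8}(y_t−ȳ)(y_{t+1}−ȳ) = -9.7778
Denominator Σ(y_t−ȳ)² = 286.0000
r_1 = -9.7778 / 286.0000 = -0.034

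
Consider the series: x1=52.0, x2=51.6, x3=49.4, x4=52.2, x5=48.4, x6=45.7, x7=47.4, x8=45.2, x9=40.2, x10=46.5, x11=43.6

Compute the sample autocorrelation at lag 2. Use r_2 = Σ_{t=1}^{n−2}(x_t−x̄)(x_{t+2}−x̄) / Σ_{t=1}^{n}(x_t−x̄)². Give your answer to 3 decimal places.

Mean x̄ = (52.0 + 51.6 + 49.4 + 52.2 + 48.4 + 45.7 + 47.4 + 45.2 + 40.2 + 46.5 + 43.6)/11 = 47.4727
Numerator Σ_{t=1}^{9}(x_t−x̄)(x_{t+2}−x̄) = 56.5094
Denominator Σ(x_t−x̄)² = 141.6018
r_2 = 56.5094 / 141.6018 = 0.399

0.399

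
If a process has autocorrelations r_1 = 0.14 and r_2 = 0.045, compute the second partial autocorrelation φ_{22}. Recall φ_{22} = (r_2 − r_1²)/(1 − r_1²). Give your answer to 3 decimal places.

0.026

φ_{22} = (r_2 − r_1²) / (1 − r_1²)
r_1² = (0.14)² = 0.0196
Numerator = 0.045 − 0.0196 = 0.0254; denominator = 1 − 0.0196 = 0.9804
φ_{22} = 0.0254 / 0.9804 = 0.026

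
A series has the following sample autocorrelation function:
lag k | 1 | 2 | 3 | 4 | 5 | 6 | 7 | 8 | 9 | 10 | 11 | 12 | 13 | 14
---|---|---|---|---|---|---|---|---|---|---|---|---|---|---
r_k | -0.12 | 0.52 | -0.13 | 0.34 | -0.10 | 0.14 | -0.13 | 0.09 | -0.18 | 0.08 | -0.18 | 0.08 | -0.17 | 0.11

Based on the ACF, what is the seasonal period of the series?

2

The largest autocorrelation is r_2 = 0.52, with a weaker echo at lag 4 (0.34); the remaining lags stay at or below 0.14.
The dominant spike at lag 2 indicates a seasonal period of 2.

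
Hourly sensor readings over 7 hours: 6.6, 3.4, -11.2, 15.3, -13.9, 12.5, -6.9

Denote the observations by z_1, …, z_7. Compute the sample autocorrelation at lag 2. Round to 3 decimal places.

Mean z̄ = (6.6 + 3.4 − 11.2 + 15.3 − 13.9 + 12.5 − 6.9)/7 = 0.8286
Deviations from mean: 5.7714, 2.5714, -12.0286, 14.4714, -14.7286, 11.6714, -7.7286
Σ(z_t−z̄)(z_{t+2}−z̄) = (-69.4220) + (37.2122) + (177.1637) + (168.9022) + (113.8308) = 427.6869
Denominator Σ(z_t−z̄)² = 806.9143
r_2 = 427.6869 / 806.9143 = 0.530

0.530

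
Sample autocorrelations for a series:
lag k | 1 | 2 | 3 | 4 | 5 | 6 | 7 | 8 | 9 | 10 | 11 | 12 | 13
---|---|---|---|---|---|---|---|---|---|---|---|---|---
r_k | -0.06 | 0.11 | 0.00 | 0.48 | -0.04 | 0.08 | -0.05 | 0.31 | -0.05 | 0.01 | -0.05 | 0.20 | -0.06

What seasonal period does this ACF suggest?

The largest autocorrelation is r_4 = 0.48, with weaker echoes at lags 8 (0.31) and 12 (0.20); the remaining lags stay at or below 0.11.
The dominant spike at lag 4 indicates a seasonal period of 4.

4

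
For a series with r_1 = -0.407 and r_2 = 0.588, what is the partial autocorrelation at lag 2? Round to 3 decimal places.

φ_{22} = (r_2 − r_1²) / (1 − r_1²)
r_1² = (-0.407)² = 0.165649
Numerator = 0.588 − 0.1656 = 0.4224; denominator = 1 − 0.1656 = 0.8344
φ_{22} = 0.4224 / 0.8344 = 0.506

0.506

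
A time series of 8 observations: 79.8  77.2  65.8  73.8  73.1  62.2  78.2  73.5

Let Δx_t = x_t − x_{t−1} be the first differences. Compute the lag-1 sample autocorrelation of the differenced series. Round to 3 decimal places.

First differences Δx: -2.6, -11.4, 8.0, -0.7, -10.9, 16.0, -4.7
Mean of differences = -0.9000
Numerator Σ(Δx_t−Δx̄)(Δx_{t+1}−Δx̄) = -309.0400
Denominator Σ(Δx_t−Δx̄)² = 592.4400
r_1(Δx) = -309.0400 / 592.4400 = -0.522

-0.522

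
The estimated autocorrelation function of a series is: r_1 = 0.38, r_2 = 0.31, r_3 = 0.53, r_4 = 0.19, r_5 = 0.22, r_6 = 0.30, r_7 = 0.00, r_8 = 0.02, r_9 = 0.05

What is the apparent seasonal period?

3

The largest autocorrelation is r_3 = 0.53; the remaining lags stay at or below 0.38. The elevated value at lag 1 (0.38), dropping to 0.31 at lag 2, reflects decaying short-term dependence rather than seasonality.
The dominant spike at lag 3 indicates a seasonal period of 3.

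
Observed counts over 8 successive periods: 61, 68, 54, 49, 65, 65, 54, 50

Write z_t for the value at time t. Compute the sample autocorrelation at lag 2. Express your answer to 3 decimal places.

Mean z̄ = (61 + 68 + 54 + 49 + 65 + 65 + 54 + 50)/8 = 58.2500
Numerator Σ_{t=1}^{6}(z_t−z̄)(z_{t+2}−z̄) = -277.3750
Denominator Σ(z_t−z̄)² = 383.5000
r_2 = -277.3750 / 383.5000 = -0.723

-0.723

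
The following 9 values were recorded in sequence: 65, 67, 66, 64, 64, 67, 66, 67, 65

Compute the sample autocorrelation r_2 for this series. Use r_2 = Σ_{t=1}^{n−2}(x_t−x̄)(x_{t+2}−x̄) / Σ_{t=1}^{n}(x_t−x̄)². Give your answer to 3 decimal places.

Mean x̄ = (65 + 67 + 66 + 64 + 64 + 67 + 66 + 67 + 65)/9 = 65.6667
Numerator Σ_{t=1}^{7}(x_t−x̄)(x_{t+2}−x̄) = -4.2222
Denominator Σ(x_t−x̄)² = 12.0000
r_2 = -4.2222 / 12.0000 = -0.352

-0.352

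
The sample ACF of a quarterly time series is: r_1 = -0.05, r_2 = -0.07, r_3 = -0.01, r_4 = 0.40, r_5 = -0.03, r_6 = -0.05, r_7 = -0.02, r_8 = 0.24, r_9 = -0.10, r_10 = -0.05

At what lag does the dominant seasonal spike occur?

The largest autocorrelation is r_4 = 0.40, with a weaker echo at lag 8 (0.24); the remaining lags stay at or below -0.01.
The dominant spike at lag 4 indicates a seasonal period of 4.

4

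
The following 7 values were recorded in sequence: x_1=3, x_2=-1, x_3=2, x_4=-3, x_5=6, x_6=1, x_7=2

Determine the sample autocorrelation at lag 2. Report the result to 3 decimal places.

Mean x̄ = (3 − 1 + 2 − 3 + 6 + 1 + 2)/7 = 1.4286
Deviations from mean: 1.5714, -2.4286, 0.5714, -4.4286, 4.5714, -0.4286, 0.5714
Σ(x_t−x̄)(x_{t+2}−x̄) = (0.8980) + (10.7551) + (2.6122) + (1.8980) + (2.6122) = 18.7755
Denominator Σ(x_t−x̄)² = 49.7143
r_2 = 18.7755 / 49.7143 = 0.378

0.378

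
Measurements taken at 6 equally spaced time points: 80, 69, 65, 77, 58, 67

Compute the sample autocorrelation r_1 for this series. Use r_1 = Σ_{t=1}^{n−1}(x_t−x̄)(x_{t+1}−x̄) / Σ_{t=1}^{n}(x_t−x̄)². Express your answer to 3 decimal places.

-0.294

Mean x̄ = (80 + 69 + 65 + 77 + 58 + 67)/6 = 69.3333
Deviations from mean: 10.6667, -0.3333, -4.3333, 7.6667, -11.3333, -2.3333
Σ(x_t−x̄)(x_{t+1}−x̄) = (-3.5556) + (1.4444) + (-33.2222) + (-86.8889) + (26.4444) = -95.7778
Denominator Σ(x_t−x̄)² = 325.3333
r_1 = -95.7778 / 325.3333 = -0.294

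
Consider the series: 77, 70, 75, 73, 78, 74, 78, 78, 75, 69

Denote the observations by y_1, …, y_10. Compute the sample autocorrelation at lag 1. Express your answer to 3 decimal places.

-0.133

Mean ȳ = (77 + 70 + 75 + 73 + 78 + 74 + 78 + 78 + 75 + 69)/10 = 74.7000
Numerator Σ_{t=1}^{9}(y_t−ȳ)(y_{t+1}−ȳ) = -12.7900
Denominator Σ(y_t−ȳ)² = 96.1000
r_1 = -12.7900 / 96.1000 = -0.133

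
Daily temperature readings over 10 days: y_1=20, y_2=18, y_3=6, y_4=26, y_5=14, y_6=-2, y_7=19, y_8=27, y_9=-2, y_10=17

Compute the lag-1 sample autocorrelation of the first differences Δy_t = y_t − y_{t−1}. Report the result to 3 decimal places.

-0.460

First differences Δy: -2, -12, 20, -12, -16, 21, 8, -29, 19
Mean of differences = -0.3333
Numerator Σ(Δy_t−Δȳ)(Δy_{t+1}−Δȳ) = -1221.7778
Denominator Σ(Δy_t−Δȳ)² = 2654.0000
r_1(Δy) = -1221.7778 / 2654.0000 = -0.460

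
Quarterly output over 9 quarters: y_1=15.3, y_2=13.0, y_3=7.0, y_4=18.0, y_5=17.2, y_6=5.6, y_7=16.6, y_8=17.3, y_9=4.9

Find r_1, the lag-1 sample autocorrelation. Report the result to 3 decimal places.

Mean ȳ = (15.3 + 13.0 + 7.0 + 18.0 + 17.2 + 5.6 + 16.6 + 17.3 + 4.9)/9 = 12.7667
Numerator Σ_{t=1}^{8}(y_t−ȳ)(y_{t+1}−ȳ) = -85.2611
Denominator Σ(y_t−ȳ)² = 235.2600
r_1 = -85.2611 / 235.2600 = -0.362

-0.362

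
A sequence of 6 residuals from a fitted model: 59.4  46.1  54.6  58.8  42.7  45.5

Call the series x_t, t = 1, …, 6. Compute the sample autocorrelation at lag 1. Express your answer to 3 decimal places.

-0.185

Mean x̄ = (59.4 + 46.1 + 54.6 + 58.8 + 42.7 + 45.5)/6 = 51.1833
Deviations from mean: 8.2167, -5.0833, 3.4167, 7.6167, -8.4833, -5.6833
Σ(x_t−x̄)(x_{t+1}−x̄) = (-41.7681) + (-17.3681) + (26.0236) + (-64.6147) + (48.2136) = -49.5136
Denominator Σ(x_t−x̄)² = 267.3083
r_1 = -49.5136 / 267.3083 = -0.185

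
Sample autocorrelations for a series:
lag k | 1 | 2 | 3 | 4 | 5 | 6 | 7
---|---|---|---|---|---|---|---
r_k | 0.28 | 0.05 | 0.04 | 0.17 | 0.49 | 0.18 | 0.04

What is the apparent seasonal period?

5

The largest autocorrelation is r_5 = 0.49; the remaining lags stay at or below 0.28. The elevated value at lag 1 (0.28), dropping to 0.05 at lag 2, reflects decaying short-term dependence rather than seasonality.
The dominant spike at lag 5 indicates a seasonal period of 5.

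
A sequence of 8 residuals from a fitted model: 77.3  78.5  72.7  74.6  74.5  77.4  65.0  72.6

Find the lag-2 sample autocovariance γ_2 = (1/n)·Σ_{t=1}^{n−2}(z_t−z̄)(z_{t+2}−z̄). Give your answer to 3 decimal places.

Mean z̄ = (77.3 + 78.5 + 72.7 + 74.6 + 74.5 + 77.4 + 65.0 + 72.6)/8 = 74.0750
Σ_{t=1}^{6}(z_t−z̄)(z_{t+2}−z̄) = -9.7113
γ_2 = -9.7113 / 8 = -1.214

-1.214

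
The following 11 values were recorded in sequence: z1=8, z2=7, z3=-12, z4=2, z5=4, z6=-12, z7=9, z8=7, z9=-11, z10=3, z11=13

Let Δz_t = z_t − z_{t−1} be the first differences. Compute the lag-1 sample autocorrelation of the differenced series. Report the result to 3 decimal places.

First differences Δz: -1, -19, 14, 2, -16, 21, -2, -18, 14, 10
Mean of differences = 0.5000
Numerator Σ(Δz_t−Δz̄)(Δz_{t+1}−Δz̄) = -703.2500
Denominator Σ(Δz_t−Δz̄)² = 1880.5000
r_1(Δz) = -703.2500 / 1880.5000 = -0.374

-0.374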